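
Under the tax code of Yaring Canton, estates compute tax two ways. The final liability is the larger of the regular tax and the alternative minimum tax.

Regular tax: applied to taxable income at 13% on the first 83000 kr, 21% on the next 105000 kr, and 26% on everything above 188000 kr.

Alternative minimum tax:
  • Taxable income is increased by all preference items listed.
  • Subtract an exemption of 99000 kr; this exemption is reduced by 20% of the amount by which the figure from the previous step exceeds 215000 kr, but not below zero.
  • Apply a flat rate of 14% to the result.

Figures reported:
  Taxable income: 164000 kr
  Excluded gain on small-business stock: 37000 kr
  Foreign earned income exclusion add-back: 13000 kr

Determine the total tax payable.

Regular tax:
  83000 kr × 13% = 10790 kr
  81000 kr × 21% = 17010 kr
  → 27800 kr

Alternative minimum tax:
  Adjusted income: 164000 kr + 37000 kr + 13000 kr = 214000 kr
  Exemption: 214000 kr ≤ 215000 kr, so full 99000 kr applies
  Base: 214000 kr − 99000 kr = 115000 kr
  115000 kr × 14% = 16100 kr

27800 kr > 16100 kr, so the regular tax governs.

27800 kr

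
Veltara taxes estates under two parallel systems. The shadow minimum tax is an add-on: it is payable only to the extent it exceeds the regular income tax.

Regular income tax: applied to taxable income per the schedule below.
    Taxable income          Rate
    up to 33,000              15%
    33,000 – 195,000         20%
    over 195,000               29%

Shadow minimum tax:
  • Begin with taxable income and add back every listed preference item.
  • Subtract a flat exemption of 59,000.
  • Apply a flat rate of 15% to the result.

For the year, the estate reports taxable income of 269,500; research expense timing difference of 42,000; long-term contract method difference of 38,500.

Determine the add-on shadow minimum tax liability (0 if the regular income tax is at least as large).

Shadow minimum tax:
  Adjusted income: 269,500 + 42,000 + 38,500 = 350,000
  Less exemption 59,000 → base 291,000
  291,000 × 15% = 43,650

Regular income tax:
  33,000 × 15% = 4,950
  162,000 × 20% = 32,400
  74,500 × 29% = 21,605
  → 58,955

43,650 ≤ 58,955, so no add-on is due.

0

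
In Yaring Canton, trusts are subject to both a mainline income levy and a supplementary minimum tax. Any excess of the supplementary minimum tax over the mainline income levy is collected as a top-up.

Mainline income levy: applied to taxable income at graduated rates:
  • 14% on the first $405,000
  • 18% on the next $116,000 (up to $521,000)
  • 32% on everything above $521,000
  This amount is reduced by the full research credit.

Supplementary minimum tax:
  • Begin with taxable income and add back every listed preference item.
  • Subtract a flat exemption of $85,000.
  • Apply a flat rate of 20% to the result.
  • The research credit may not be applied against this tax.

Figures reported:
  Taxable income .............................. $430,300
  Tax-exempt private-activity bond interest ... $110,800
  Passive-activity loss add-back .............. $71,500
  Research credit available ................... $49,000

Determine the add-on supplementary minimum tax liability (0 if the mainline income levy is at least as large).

$93,266

Mainline income levy:
  $405,000 × 14% = $56,700
  $25,300 × 18% = $4,554
  → $61,254
  Less research credit $49,000 → $12,254

Supplementary minimum tax:
  Adjusted income: $430,300 + $110,800 + $71,500 = $612,600
  Less exemption $85,000 → base $527,600
  $527,600 × 20% = $105,520

Excess of supplementary minimum tax over mainline income levy: $105,520 − $12,254 = $93,266.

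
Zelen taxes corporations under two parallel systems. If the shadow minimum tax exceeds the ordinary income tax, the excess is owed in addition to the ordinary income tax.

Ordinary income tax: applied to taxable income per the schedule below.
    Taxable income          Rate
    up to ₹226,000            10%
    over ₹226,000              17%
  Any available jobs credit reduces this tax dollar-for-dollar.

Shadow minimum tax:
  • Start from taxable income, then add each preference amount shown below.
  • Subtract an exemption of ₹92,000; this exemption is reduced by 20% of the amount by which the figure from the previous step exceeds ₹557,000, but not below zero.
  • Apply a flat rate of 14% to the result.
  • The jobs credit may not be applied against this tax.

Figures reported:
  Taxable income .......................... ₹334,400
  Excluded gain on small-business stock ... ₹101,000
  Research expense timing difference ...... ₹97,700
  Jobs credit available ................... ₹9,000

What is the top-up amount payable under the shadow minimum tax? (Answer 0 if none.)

₹29,726

Ordinary income tax:
  ₹226,000 × 10% = ₹22,600
  ₹108,400 × 17% = ₹18,428
  → ₹41,028
  Less jobs credit ₹9,000 → ₹32,028

Shadow minimum tax:
  Adjusted income: ₹334,400 + ₹101,000 + ₹97,700 = ₹533,100
  Exemption: ₹533,100 ≤ ₹557,000, so full ₹92,000 applies
  Base: ₹533,100 − ₹92,000 = ₹441,100
  ₹441,100 × 14% = ₹61,754

Excess of shadow minimum tax over ordinary income tax: ₹61,754 − ₹32,028 = ₹29,726.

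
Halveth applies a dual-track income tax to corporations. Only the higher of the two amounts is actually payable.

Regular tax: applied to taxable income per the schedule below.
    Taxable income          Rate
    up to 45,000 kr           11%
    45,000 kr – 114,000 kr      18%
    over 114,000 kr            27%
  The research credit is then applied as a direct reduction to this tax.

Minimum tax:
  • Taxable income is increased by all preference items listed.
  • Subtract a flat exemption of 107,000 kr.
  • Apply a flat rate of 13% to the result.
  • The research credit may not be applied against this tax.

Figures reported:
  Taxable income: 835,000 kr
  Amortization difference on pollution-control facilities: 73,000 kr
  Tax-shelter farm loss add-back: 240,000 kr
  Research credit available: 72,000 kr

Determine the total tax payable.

Regular tax:
  45,000 kr × 11% = 4,950 kr
  69,000 kr × 18% = 12,420 kr
  721,000 kr × 27% = 194,670 kr
  → 212,040 kr
  Less research credit 72,000 kr → 140,040 kr

Minimum tax:
  Adjusted income: 835,000 kr + 73,000 kr + 240,000 kr = 1,148,000 kr
  Less exemption 107,000 kr → base 1,041,000 kr
  1,041,000 kr × 13% = 135,330 kr

140,040 kr > 135,330 kr, so the regular tax governs.

140,040 kr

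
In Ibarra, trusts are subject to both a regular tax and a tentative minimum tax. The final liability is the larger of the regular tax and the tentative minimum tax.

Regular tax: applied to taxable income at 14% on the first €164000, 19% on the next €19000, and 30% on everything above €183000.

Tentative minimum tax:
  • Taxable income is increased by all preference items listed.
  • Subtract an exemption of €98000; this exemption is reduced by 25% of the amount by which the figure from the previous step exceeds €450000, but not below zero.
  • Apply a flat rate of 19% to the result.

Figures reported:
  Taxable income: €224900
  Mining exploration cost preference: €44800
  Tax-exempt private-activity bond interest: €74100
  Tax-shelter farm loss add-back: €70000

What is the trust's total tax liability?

€60002

Regular tax:
  €164000 × 14% = €22960
  €19000 × 19% = €3610
  €41900 × 30% = €12570
  → €39140

Tentative minimum tax:
  Adjusted income: €224900 + €44800 + €74100 + €70000 = €413800
  Exemption: €413800 ≤ €450000, so full €98000 applies
  Base: €413800 − €98000 = €315800
  €315800 × 19% = €60002

€60002 > €39140, so the tentative minimum tax is the binding amount.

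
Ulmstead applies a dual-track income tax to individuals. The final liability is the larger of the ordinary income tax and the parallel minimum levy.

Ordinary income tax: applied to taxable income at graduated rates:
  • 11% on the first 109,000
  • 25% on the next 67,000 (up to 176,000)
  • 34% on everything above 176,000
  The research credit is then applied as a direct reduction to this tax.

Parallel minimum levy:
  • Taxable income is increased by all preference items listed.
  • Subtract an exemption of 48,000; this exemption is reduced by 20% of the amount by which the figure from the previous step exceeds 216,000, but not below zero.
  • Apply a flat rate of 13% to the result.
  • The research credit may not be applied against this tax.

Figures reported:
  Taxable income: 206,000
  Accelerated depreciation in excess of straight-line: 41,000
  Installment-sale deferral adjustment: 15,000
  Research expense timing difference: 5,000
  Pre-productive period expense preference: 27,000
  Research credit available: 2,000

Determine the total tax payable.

36,940

Parallel minimum levy:
  Adjusted income: 206,000 + 41,000 + 15,000 + 5,000 + 27,000 = 294,000
  Exemption: 48,000 − 20% × (294,000 − 216,000) = 48,000 − 15,600 = 32,400
  Base: 294,000 − 32,400 = 261,600
  261,600 × 13% = 34,008

Ordinary income tax:
  109,000 × 11% = 11,990
  67,000 × 25% = 16,750
  30,000 × 34% = 10,200
  → 38,940
  Less research credit 2,000 → 36,940

36,940 > 34,008, so the ordinary income tax governs.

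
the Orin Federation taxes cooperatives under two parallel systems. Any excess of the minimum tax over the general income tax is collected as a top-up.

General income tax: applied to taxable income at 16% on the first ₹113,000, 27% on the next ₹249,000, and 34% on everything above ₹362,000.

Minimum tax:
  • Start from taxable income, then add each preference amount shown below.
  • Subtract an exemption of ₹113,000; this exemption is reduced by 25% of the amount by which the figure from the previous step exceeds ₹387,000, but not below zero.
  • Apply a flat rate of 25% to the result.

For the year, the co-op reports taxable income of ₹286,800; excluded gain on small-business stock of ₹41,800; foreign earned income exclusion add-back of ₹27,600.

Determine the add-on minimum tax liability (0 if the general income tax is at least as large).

General income tax:
  ₹113,000 × 16% = ₹18,080
  ₹173,800 × 27% = ₹46,926
  → ₹65,006

Minimum tax:
  Adjusted income: ₹286,800 + ₹41,800 + ₹27,600 = ₹356,200
  Exemption: ₹356,200 ≤ ₹387,000, so full ₹113,000 applies
  Base: ₹356,200 − ₹113,000 = ₹243,200
  ₹243,200 × 25% = ₹60,800

₹60,800 ≤ ₹65,006, so no add-on is due.

₹0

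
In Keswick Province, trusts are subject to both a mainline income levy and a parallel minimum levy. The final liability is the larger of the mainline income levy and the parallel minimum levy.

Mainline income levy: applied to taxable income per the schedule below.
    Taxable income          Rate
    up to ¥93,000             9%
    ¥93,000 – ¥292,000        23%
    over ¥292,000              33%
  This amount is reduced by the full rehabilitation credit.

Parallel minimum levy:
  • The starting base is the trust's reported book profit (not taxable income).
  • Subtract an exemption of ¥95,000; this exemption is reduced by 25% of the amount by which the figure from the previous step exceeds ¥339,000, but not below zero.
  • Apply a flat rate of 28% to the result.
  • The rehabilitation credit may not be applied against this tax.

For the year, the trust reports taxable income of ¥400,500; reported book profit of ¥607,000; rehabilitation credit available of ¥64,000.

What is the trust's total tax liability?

Parallel minimum levy:
  Base (reported book profit): ¥607,000
  Exemption: ¥95,000 − 25% × (¥607,000 − ¥339,000) = ¥95,000 − ¥67,000 = ¥28,000
  Base: ¥607,000 − ¥28,000 = ¥579,000
  ¥579,000 × 28% = ¥162,120

Mainline income levy:
  ¥93,000 × 9% = ¥8,370
  ¥199,000 × 23% = ¥45,770
  ¥108,500 × 33% = ¥35,805
  → ¥89,945
  Less rehabilitation credit ¥64,000 → ¥25,945

¥162,120 > ¥25,945, so the parallel minimum levy is the binding amount.

¥162,120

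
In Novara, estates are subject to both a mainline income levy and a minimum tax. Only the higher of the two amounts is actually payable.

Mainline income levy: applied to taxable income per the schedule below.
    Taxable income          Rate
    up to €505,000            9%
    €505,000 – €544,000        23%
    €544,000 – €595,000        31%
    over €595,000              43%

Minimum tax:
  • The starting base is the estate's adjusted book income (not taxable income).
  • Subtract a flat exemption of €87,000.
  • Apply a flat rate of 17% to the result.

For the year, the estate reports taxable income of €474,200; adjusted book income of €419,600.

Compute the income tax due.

€56,542

Minimum tax:
  Base (adjusted book income): €419,600
  Less exemption €87,000 → base €332,600
  €332,600 × 17% = €56,542

Mainline income levy:
  €474,200 × 9% = €42,678

€56,542 > €42,678, so the minimum tax is the binding amount.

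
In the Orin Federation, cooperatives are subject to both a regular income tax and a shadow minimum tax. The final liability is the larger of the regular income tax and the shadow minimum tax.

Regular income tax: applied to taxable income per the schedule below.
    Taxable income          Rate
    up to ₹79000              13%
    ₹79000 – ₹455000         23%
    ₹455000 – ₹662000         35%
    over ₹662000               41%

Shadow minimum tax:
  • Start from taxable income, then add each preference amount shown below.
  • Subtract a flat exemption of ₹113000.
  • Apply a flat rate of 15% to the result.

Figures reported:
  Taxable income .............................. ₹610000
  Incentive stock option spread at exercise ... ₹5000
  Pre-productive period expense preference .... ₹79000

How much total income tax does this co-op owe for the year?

Shadow minimum tax:
  Adjusted income: ₹610000 + ₹5000 + ₹79000 = ₹694000
  Less exemption ₹113000 → base ₹581000
  ₹581000 × 15% = ₹87150

Regular income tax:
  ₹79000 × 13% = ₹10270
  ₹376000 × 23% = ₹86480
  ₹155000 × 35% = ₹54250
  → ₹151000

₹151000 > ₹87150, so the regular income tax governs.

₹151000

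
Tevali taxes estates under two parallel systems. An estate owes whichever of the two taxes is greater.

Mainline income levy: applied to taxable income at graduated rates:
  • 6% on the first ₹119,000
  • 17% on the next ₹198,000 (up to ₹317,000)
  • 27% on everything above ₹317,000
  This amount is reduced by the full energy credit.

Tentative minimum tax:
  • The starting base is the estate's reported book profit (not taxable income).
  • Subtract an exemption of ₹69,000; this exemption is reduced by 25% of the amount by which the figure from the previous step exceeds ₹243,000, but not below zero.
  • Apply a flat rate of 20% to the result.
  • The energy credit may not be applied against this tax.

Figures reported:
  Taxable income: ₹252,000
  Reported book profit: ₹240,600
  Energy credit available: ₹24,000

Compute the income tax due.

Mainline income levy:
  ₹119,000 × 6% = ₹7,140
  ₹133,000 × 17% = ₹22,610
  → ₹29,750
  Less energy credit ₹24,000 → ₹5,750

Tentative minimum tax:
  Base (reported book profit): ₹240,600
  Exemption: ₹240,600 ≤ ₹243,000, so full ₹69,000 applies
  Base: ₹240,600 − ₹69,000 = ₹171,600
  ₹171,600 × 20% = ₹34,320

₹34,320 > ₹5,750, so the tentative minimum tax is the binding amount.

₹34,320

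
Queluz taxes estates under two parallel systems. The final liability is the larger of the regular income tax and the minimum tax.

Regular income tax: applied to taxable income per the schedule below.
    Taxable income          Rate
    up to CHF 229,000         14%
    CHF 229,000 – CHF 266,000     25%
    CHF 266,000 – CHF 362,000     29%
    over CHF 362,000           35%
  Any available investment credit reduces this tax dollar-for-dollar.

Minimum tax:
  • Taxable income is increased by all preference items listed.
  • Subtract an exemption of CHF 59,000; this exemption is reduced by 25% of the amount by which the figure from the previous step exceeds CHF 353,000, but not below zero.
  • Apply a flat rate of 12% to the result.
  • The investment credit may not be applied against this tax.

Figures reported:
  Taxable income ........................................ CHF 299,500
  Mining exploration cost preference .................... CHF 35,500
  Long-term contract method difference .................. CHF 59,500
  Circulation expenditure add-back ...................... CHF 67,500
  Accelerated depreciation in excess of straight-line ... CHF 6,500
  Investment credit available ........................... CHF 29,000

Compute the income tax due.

Regular income tax:
  CHF 229,000 × 14% = CHF 32,060
  CHF 37,000 × 25% = CHF 9,250
  CHF 33,500 × 29% = CHF 9,715
  → CHF 51,025
  Less investment credit CHF 29,000 → CHF 22,025

Minimum tax:
  Adjusted income: CHF 299,500 + CHF 35,500 + CHF 59,500 + CHF 67,500 + CHF 6,500 = CHF 468,500
  Exemption: CHF 59,000 − 25% × (CHF 468,500 − CHF 353,000) = CHF 59,000 − CHF 28,875 = CHF 30,125
  Base: CHF 468,500 − CHF 30,125 = CHF 438,375
  CHF 438,375 × 12% = CHF 52,605

CHF 52,605 > CHF 22,025, so the minimum tax is the binding amount.

CHF 52,605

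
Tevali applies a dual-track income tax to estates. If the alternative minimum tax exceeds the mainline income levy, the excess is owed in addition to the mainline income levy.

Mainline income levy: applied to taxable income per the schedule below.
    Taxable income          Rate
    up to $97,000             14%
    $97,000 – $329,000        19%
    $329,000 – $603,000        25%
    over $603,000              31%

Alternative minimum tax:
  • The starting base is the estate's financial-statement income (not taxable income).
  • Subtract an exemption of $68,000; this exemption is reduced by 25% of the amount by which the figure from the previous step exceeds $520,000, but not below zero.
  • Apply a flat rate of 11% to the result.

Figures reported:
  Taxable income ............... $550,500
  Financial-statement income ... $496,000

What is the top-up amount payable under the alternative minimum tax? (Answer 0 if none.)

Alternative minimum tax:
  Base (financial-statement income): $496,000
  Exemption: $496,000 ≤ $520,000, so full $68,000 applies
  Base: $496,000 − $68,000 = $428,000
  $428,000 × 11% = $47,080

Mainline income levy:
  $97,000 × 14% = $13,580
  $232,000 × 19% = $44,080
  $221,500 × 25% = $55,375
  → $113,035

$47,080 ≤ $113,035, so no add-on is due.

$0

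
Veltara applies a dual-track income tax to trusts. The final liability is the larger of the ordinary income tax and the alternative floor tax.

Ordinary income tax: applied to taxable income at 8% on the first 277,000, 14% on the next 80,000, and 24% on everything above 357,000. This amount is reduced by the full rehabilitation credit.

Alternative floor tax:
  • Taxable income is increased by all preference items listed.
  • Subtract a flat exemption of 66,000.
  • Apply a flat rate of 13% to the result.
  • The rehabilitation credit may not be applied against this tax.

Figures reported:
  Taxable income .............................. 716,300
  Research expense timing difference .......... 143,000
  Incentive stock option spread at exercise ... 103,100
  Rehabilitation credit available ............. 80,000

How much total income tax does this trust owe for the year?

Ordinary income tax:
  277,000 × 8% = 22,160
  80,000 × 14% = 11,200
  359,300 × 24% = 86,232
  → 119,592
  Less rehabilitation credit 80,000 → 39,592

Alternative floor tax:
  Adjusted income: 716,300 + 143,000 + 103,100 = 962,400
  Less exemption 66,000 → base 896,400
  896,400 × 13% = 116,532

116,532 > 39,592, so the alternative floor tax is the binding amount.

116,532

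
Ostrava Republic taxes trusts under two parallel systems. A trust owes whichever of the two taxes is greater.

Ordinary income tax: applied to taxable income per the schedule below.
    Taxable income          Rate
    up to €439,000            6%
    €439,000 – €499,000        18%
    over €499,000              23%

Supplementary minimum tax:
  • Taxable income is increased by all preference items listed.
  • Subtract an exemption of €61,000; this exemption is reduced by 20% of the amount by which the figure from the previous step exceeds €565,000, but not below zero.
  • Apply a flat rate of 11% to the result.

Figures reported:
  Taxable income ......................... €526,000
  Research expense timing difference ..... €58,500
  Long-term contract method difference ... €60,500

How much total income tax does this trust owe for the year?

Supplementary minimum tax:
  Adjusted income: €526,000 + €58,500 + €60,500 = €645,000
  Exemption: €61,000 − 20% × (€645,000 − €565,000) = €61,000 − €16,000 = €45,000
  Base: €645,000 − €45,000 = €600,000
  €600,000 × 11% = €66,000

Ordinary income tax:
  €439,000 × 6% = €26,340
  €60,000 × 18% = €10,800
  €27,000 × 23% = €6,210
  → €43,350

€66,000 > €43,350, so the supplementary minimum tax is the binding amount.

€66,000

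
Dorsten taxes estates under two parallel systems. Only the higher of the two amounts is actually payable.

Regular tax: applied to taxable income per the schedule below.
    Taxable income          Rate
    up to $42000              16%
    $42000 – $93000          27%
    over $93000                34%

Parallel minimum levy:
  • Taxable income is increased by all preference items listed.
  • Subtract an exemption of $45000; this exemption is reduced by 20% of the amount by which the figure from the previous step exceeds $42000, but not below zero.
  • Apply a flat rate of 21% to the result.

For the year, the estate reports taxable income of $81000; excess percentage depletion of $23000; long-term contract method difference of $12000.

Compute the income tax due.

Parallel minimum levy:
  Adjusted income: $81000 + $23000 + $12000 = $116000
  Exemption: $45000 − 20% × ($116000 − $42000) = $45000 − $14800 = $30200
  Base: $116000 − $30200 = $85800
  $85800 × 21% = $18018

Regular tax:
  $42000 × 16% = $6720
  $39000 × 27% = $10530
  → $17250

$18018 > $17250, so the parallel minimum levy is the binding amount.

$18018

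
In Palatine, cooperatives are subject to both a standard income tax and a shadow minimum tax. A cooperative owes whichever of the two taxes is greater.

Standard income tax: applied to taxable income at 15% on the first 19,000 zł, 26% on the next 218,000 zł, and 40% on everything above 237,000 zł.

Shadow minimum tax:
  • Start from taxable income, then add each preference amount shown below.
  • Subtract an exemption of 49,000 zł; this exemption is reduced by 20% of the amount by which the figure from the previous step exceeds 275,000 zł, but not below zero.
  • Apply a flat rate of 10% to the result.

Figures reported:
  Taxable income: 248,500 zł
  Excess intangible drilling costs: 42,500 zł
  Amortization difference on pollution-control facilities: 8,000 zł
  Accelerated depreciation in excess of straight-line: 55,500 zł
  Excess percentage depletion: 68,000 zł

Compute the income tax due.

64,130 zł

Standard income tax:
  19,000 zł × 15% = 2,850 zł
  218,000 zł × 26% = 56,680 zł
  11,500 zł × 40% = 4,600 zł
  → 64,130 zł

Shadow minimum tax:
  Adjusted income: 248,500 zł + 42,500 zł + 8,000 zł + 55,500 zł + 68,000 zł = 422,500 zł
  Exemption: 49,000 zł − 20% × (422,500 zł − 275,000 zł) = 49,000 zł − 29,500 zł = 19,500 zł
  Base: 422,500 zł − 19,500 zł = 403,000 zł
  403,000 zł × 10% = 40,300 zł

64,130 zł > 40,300 zł, so the standard income tax governs.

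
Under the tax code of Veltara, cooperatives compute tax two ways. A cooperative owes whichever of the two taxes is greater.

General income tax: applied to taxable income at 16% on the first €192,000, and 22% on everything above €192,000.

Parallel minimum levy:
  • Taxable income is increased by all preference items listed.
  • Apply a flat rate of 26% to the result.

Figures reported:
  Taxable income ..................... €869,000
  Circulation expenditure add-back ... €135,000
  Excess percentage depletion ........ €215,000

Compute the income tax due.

Parallel minimum levy:
  Adjusted income: €869,000 + €135,000 + €215,000 = €1,219,000
  €1,219,000 × 26% = €316,940

General income tax:
  €192,000 × 16% = €30,720
  €677,000 × 22% = €148,940
  → €179,660

€316,940 > €179,660, so the parallel minimum levy is the binding amount.

€316,940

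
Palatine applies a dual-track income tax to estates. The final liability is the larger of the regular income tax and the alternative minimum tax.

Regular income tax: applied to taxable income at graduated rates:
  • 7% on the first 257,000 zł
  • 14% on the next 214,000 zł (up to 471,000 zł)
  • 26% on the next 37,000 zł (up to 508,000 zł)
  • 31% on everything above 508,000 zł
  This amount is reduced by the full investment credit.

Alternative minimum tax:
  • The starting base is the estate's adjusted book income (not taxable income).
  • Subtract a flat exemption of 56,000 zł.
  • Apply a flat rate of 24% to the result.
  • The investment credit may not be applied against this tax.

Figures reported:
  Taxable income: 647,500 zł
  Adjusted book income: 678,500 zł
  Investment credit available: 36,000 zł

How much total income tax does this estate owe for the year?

Regular income tax:
  257,000 zł × 7% = 17,990 zł
  214,000 zł × 14% = 29,960 zł
  37,000 zł × 26% = 9,620 zł
  139,500 zł × 31% = 43,245 zł
  → 100,815 zł
  Less investment credit 36,000 zł → 64,815 zł

Alternative minimum tax:
  Base (adjusted book income): 678,500 zł
  Less exemption 56,000 zł → base 622,500 zł
  622,500 zł × 24% = 149,400 zł

149,400 zł > 64,815 zł, so the alternative minimum tax is the binding amount.

149,400 zł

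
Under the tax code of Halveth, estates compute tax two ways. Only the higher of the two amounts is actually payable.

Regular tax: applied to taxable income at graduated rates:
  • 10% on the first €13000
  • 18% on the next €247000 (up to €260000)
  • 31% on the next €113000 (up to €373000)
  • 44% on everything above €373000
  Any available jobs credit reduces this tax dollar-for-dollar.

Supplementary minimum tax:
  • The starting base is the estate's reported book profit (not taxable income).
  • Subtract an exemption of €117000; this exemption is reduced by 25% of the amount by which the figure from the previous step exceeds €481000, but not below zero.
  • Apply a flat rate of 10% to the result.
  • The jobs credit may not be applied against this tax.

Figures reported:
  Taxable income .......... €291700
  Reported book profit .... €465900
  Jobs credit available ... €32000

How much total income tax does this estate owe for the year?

€34890

Regular tax:
  €13000 × 10% = €1300
  €247000 × 18% = €44460
  €31700 × 31% = €9827
  → €55587
  Less jobs credit €32000 → €23587

Supplementary minimum tax:
  Base (reported book profit): €465900
  Exemption: €465900 ≤ €481000, so full €117000 applies
  Base: €465900 − €117000 = €348900
  €348900 × 10% = €34890

€34890 > €23587, so the supplementary minimum tax is the binding amount.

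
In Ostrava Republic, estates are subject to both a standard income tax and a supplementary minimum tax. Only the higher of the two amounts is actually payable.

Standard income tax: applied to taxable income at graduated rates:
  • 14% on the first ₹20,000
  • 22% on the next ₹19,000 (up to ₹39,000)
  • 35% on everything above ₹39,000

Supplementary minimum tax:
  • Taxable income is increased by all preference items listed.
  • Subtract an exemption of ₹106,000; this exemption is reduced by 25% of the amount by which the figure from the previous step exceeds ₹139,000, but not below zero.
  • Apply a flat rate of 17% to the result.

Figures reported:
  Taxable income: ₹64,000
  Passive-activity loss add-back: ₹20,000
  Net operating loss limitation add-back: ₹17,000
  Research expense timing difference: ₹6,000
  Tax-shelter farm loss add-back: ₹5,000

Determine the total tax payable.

₹15,730

Standard income tax:
  ₹20,000 × 14% = ₹2,800
  ₹19,000 × 22% = ₹4,180
  ₹25,000 × 35% = ₹8,750
  → ₹15,730

Supplementary minimum tax:
  Adjusted income: ₹64,000 + ₹20,000 + ₹17,000 + ₹6,000 + ₹5,000 = ₹112,000
  Exemption: ₹112,000 ≤ ₹139,000, so full ₹106,000 applies
  Base: ₹112,000 − ₹106,000 = ₹6,000
  ₹6,000 × 17% = ₹1,020

₹15,730 > ₹1,020, so the standard income tax governs.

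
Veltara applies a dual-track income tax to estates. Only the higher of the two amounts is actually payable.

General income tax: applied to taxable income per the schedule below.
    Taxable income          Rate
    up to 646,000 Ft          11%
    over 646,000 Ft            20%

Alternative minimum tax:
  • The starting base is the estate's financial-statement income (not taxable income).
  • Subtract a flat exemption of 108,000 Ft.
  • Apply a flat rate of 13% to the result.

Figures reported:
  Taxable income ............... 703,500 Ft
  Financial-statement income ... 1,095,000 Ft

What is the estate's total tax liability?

Alternative minimum tax:
  Base (financial-statement income): 1,095,000 Ft
  Less exemption 108,000 Ft → base 987,000 Ft
  987,000 Ft × 13% = 128,310 Ft

General income tax:
  646,000 Ft × 11% = 71,060 Ft
  57,500 Ft × 20% = 11,500 Ft
  → 82,560 Ft

128,310 Ft > 82,560 Ft, so the alternative minimum tax is the binding amount.

128,310 Ft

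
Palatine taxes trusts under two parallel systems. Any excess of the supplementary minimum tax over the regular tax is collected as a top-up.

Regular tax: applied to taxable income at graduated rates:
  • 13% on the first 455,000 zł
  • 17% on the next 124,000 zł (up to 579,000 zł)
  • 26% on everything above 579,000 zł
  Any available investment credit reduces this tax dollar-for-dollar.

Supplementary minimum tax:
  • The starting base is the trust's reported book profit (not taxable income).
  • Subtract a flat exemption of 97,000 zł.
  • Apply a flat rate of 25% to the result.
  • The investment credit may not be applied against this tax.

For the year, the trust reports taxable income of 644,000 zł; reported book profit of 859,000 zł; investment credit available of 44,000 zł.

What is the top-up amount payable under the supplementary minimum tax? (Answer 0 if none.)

Supplementary minimum tax:
  Base (reported book profit): 859,000 zł
  Less exemption 97,000 zł → base 762,000 zł
  762,000 zł × 25% = 190,500 zł

Regular tax:
  455,000 zł × 13% = 59,150 zł
  124,000 zł × 17% = 21,080 zł
  65,000 zł × 26% = 16,900 zł
  → 97,130 zł
  Less investment credit 44,000 zł → 53,130 zł

Excess of supplementary minimum tax over regular tax: 190,500 zł − 53,130 zł = 137,370 zł.

137,370 zł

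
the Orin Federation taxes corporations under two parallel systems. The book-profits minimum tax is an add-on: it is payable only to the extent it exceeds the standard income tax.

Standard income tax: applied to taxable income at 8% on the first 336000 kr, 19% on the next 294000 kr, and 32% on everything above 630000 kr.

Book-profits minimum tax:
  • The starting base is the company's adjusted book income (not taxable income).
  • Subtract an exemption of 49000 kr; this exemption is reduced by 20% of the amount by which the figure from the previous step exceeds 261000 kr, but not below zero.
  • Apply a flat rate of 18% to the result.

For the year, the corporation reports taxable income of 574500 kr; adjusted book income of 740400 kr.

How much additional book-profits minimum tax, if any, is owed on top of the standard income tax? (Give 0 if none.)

Book-profits minimum tax:
  Base (adjusted book income): 740400 kr
  Exemption: 20% × (740400 kr − 261000 kr) = 95880 kr ≥ 49000 kr, so the exemption is fully phased out
  Base: 740400 kr − 0 kr = 740400 kr
  740400 kr × 18% = 133272 kr

Standard income tax:
  336000 kr × 8% = 26880 kr
  238500 kr × 19% = 45315 kr
  → 72195 kr

Excess of book-profits minimum tax over standard income tax: 133272 kr − 72195 kr = 61077 kr.

61077 kr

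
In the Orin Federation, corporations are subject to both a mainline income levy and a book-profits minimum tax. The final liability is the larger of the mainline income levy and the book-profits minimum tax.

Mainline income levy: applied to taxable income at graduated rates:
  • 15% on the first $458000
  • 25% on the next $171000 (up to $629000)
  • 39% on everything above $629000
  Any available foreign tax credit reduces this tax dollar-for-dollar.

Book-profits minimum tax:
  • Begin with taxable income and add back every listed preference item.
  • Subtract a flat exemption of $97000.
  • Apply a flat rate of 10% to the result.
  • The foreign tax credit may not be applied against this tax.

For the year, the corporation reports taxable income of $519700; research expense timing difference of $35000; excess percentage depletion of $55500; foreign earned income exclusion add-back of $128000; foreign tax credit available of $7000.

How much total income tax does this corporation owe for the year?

Book-profits minimum tax:
  Adjusted income: $519700 + $35000 + $55500 + $128000 = $738200
  Less exemption $97000 → base $641200
  $641200 × 10% = $64120

Mainline income levy:
  $458000 × 15% = $68700
  $61700 × 25% = $15425
  → $84125
  Less foreign tax credit $7000 → $77125

$77125 > $64120, so the mainline income levy governs.

$77125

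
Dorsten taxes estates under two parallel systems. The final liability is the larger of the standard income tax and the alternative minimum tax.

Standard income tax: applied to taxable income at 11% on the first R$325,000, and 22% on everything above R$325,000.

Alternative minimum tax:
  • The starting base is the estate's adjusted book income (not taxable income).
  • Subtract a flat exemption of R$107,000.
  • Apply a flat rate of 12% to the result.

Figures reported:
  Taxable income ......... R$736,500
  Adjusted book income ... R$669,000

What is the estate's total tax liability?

R$126,280

Standard income tax:
  R$325,000 × 11% = R$35,750
  R$411,500 × 22% = R$90,530
  → R$126,280

Alternative minimum tax:
  Base (adjusted book income): R$669,000
  Less exemption R$107,000 → base R$562,000
  R$562,000 × 12% = R$67,440

R$126,280 > R$67,440, so the standard income tax governs.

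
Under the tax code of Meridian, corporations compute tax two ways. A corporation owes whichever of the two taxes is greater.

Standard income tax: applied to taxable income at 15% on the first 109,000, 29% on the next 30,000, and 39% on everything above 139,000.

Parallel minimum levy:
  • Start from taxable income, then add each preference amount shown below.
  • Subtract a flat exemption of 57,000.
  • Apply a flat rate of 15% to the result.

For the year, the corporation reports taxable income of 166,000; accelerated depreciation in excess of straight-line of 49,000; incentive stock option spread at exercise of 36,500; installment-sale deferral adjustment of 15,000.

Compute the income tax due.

35,580

Standard income tax:
  109,000 × 15% = 16,350
  30,000 × 29% = 8,700
  27,000 × 39% = 10,530
  → 35,580

Parallel minimum levy:
  Adjusted income: 166,000 + 49,000 + 36,500 + 15,000 = 266,500
  Less exemption 57,000 → base 209,500
  209,500 × 15% = 31,425

35,580 > 31,425, so the standard income tax governs.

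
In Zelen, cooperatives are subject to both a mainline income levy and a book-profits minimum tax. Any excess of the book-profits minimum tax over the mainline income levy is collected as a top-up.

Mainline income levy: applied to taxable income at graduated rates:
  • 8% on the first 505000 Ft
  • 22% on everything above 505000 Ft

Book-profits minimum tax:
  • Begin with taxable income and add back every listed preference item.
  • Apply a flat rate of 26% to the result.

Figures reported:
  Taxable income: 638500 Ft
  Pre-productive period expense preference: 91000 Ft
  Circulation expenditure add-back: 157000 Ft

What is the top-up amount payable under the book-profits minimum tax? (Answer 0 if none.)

160720 Ft

Mainline income levy:
  505000 Ft × 8% = 40400 Ft
  133500 Ft × 22% = 29370 Ft
  → 69770 Ft

Book-profits minimum tax:
  Adjusted income: 638500 Ft + 91000 Ft + 157000 Ft = 886500 Ft
  886500 Ft × 26% = 230490 Ft

Excess of book-profits minimum tax over mainline income levy: 230490 Ft − 69770 Ft = 160720 Ft.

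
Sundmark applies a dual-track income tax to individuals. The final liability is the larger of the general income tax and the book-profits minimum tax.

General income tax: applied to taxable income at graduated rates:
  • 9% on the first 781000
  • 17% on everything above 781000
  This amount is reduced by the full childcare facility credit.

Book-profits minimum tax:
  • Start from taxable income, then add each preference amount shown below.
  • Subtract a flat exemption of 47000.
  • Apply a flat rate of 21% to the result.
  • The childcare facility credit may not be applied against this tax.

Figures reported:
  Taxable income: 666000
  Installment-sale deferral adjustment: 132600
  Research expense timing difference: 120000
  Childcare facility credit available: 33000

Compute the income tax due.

General income tax:
  666000 × 9% = 59940
  Less childcare facility credit 33000 → 26940

Book-profits minimum tax:
  Adjusted income: 666000 + 132600 + 120000 = 918600
  Less exemption 47000 → base 871600
  871600 × 21% = 183036

183036 > 26940, so the book-profits minimum tax is the binding amount.

183036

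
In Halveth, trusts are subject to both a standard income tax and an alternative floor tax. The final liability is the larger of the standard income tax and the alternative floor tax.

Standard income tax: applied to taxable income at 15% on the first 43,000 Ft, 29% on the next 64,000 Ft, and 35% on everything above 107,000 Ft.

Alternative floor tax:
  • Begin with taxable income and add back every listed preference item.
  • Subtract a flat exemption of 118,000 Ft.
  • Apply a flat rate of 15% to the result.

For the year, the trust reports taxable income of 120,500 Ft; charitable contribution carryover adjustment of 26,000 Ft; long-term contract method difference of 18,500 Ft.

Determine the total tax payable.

Alternative floor tax:
  Adjusted income: 120,500 Ft + 26,000 Ft + 18,500 Ft = 165,000 Ft
  Less exemption 118,000 Ft → base 47,000 Ft
  47,000 Ft × 15% = 7,050 Ft

Standard income tax:
  43,000 Ft × 15% = 6,450 Ft
  64,000 Ft × 29% = 18,560 Ft
  13,500 Ft × 35% = 4,725 Ft
  → 29,735 Ft

29,735 Ft > 7,050 Ft, so the standard income tax governs.

29,735 Ft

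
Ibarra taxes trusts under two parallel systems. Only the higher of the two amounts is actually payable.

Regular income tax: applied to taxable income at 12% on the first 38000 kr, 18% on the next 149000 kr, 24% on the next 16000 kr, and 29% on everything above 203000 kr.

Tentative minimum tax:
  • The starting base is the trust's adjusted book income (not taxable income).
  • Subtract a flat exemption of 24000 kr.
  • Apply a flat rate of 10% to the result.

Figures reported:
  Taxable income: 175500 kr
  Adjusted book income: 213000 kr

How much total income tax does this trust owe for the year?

29310 kr

Tentative minimum tax:
  Base (adjusted book income): 213000 kr
  Less exemption 24000 kr → base 189000 kr
  189000 kr × 10% = 18900 kr

Regular income tax:
  38000 kr × 12% = 4560 kr
  137500 kr × 18% = 24750 kr
  → 29310 kr

29310 kr > 18900 kr, so the regular income tax governs.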